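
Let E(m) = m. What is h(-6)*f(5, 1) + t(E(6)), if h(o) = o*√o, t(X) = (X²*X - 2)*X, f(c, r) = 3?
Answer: 1284 - 18*I*√6 ≈ 1284.0 - 44.091*I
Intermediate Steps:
t(X) = X*(-2 + X³) (t(X) = (X³ - 2)*X = (-2 + X³)*X = X*(-2 + X³))
h(o) = o^(3/2)
h(-6)*f(5, 1) + t(E(6)) = (-6)^(3/2)*3 + 6*(-2 + 6³) = -6*I*√6*3 + 6*(-2 + 216) = -18*I*√6 + 6*214 = -18*I*√6 + 1284 = 1284 - 18*I*√6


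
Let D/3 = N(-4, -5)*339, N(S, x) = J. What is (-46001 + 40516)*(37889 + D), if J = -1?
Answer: -202242920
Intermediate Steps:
N(S, x) = -1
D = -1017 (D = 3*(-1*339) = 3*(-339) = -1017)
(-46001 + 40516)*(37889 + D) = (-46001 + 40516)*(37889 - 1017) = -5485*36872 = -202242920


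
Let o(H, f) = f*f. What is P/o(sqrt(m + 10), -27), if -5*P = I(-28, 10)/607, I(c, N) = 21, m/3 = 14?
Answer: -7/737505 ≈ -9.4915e-6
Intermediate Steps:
m = 42 (m = 3*14 = 42)
P = -21/3035 (P = -21/(5*607) = -1/5*21/607 = -21/3035 ≈ -0.0069193)
o(H, f) = f**2
P/o(sqrt(m + 10), -27) = -21/(3035*((-27)**2)) = -21/3035/729 = -21/3035*1/729 = -7/737505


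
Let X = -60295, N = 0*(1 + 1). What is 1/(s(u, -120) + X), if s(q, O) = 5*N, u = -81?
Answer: -1/60295 ≈ -1.6585e-5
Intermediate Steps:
N = 0 (N = 0*2 = 0)
s(q, O) = 0 (s(q, O) = 5*0 = 0)
1/(s(u, -120) + X) = 1/(0 - 60295) = 1/(-60295) = -1/60295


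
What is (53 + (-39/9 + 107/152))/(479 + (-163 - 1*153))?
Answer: 22513/74328 ≈ 0.30289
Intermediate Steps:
(53 + (-39/9 + 107/152))/(479 + (-163 - 1*153)) = (53 + (-39*1/9 + 107*(1/152)))/(479 + (-163 - 153)) = (53 + (-13/3 + 107/152))/(479 - 316) = (53 - 1655/456)/163 = (22513/456)*(1/163) = 22513/74328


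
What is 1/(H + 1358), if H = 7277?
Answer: 1/8635 ≈ 0.00011581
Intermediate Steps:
1/(H + 1358) = 1/(7277 + 1358) = 1/8635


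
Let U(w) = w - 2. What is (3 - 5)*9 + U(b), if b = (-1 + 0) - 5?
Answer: -26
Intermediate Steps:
b = -6 (b = -1 - 5 = -6)
U(w) = -2 + w
(3 - 5)*9 + U(b) = (3 - 5)*9 + (-2 - 6) = -2*9 - 8 = -18 - 8 = -26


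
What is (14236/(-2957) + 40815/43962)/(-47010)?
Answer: 168384359/2037031584780 ≈ 8.2662e-5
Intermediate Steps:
(14236/(-2957) + 40815/43962)/(-47010) = (14236*(-1/2957) + 40815*(1/43962))*(-1/47010) = (-14236/2957 + 13605/14654)*(-1/47010) = -168384359/43331878*(-1/47010) = 168384359/2037031584780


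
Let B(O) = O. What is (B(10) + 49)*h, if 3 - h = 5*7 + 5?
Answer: -2183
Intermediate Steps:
h = -37 (h = 3 - (5*7 + 5) = 3 - (35 + 5) = 3 - 1*40 = 3 - 40 = -37)
(B(10) + 49)*h = (10 + 49)*(-37) = 59*(-37) = -2183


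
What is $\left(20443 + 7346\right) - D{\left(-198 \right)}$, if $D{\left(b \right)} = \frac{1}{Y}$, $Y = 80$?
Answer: $\frac{2223119}{80} \approx 27789.0$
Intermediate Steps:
$D{\left(b \right)} = \frac{1}{80}$
$\left(20443 + 7346\right) - D{\left(-198 \right)} = \left(20443 + 7346\right) - \frac{1}{80} = 27789 - \frac{1}{80} = \frac{2223119}{80}$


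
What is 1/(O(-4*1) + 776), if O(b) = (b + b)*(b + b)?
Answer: 1/840 ≈ 0.0011905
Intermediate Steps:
O(b) = 4*b**2 (O(b) = (2*b)*(2*b) = 4*b**2)
1/(O(-4*1) + 776) = 1/(4*(-4*1)**2 + 776) = 1/(4*(-4)**2 + 776) = 1/(4*16 + 776) = 1/(64 + 776) = 1/840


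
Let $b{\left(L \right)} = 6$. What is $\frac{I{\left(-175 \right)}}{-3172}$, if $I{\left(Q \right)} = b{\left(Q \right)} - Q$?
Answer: $- \frac{181}{3172} \approx -0.057062$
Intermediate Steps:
$I{\left(Q \right)} = 6 - Q$
$\frac{I{\left(-175 \right)}}{-3172} = \frac{6 - -175}{-3172} = \left(6 + 175\right) \left(- \frac{1}{3172}\right) = 181 \left(- \frac{1}{3172}\right) = - \frac{181}{3172}$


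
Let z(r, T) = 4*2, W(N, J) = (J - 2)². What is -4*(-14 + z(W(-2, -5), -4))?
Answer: 24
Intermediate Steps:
W(N, J) = (-2 + J)²
z(r, T) = 8
-4*(-14 + z(W(-2, -5), -4)) = -4*(-14 + 8) = -4*(-6) = 24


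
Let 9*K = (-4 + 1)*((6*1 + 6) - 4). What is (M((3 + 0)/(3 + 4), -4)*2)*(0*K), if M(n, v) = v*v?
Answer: 0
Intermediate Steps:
M(n, v) = v²
K = -8/3 (K = ((-4 + 1)*((6*1 + 6) - 4))/9 = (-3*((6 + 6) - 4))/9 = (-3*(12 - 4))/9 = (-3*8)/9 = (⅑)*(-24) = -8/3 ≈ -2.6667)
(M((3 + 0)/(3 + 4), -4)*2)*(0*K) = ((-4)²*2)*(0*(-8/3)) = (16*2)*0 = 32*0 = 0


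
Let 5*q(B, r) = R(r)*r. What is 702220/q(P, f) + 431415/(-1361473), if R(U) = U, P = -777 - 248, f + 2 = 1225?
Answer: 4134987923765/2036394648817 ≈ 2.0305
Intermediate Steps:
f = 1223 (f = -2 + 1225 = 1223)
P = -1025
q(B, r) = r**2/5 (q(B, r) = (r*r)/5 = r**2/5)
702220/q(P, f) + 431415/(-1361473) = 702220/(((1/5)*1223**2)) + 431415/(-1361473) = 702220/(((1/5)*1495729)) + 431415*(-1/1361473) = 702220/(1495729/5) - 431415/1361473 = 702220*(5/1495729) - 431415/1361473 = 3511100/1495729 - 431415/1361473 = 4134987923765/2036394648817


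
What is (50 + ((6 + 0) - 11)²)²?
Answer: 5625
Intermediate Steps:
(50 + ((6 + 0) - 11)²)² = (50 + (6 - 11)²)² = (50 + (-5)²)² = (50 + 25)² = 75² = 5625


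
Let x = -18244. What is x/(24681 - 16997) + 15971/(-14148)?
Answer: -95209319/27178308 ≈ -3.5031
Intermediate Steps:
x/(24681 - 16997) + 15971/(-14148) = -18244/(24681 - 16997) + 15971/(-14148) = -18244/7684 + 15971*(-1/14148) = -18244*1/7684 - 15971/14148 = -4561/1921 - 15971/14148 = -95209319/27178308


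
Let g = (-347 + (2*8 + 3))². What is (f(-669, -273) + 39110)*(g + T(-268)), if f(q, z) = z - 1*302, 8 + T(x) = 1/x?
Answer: 1110978192345/268 ≈ 4.1454e+9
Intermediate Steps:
T(x) = -8 + 1/x
f(q, z) = -302 + z (f(q, z) = z - 302 = -302 + z)
g = 107584 (g = (-347 + (16 + 3))² = (-347 + 19)² = (-328)² = 107584)
(f(-669, -273) + 39110)*(g + T(-268)) = ((-302 - 273) + 39110)*(107584 + (-8 + 1/(-268))) = (-575 + 39110)*(107584 + (-8 - 1/268)) = 38535*(107584 - 2145/268) = 38535*(28830367/268) = 1110978192345/268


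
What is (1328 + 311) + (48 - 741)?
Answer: 946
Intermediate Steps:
(1328 + 311) + (48 - 741) = 1639 - 693 = 946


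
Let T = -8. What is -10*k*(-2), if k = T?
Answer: -160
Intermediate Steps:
k = -8
-10*k*(-2) = -10*(-8)*(-2) = 80*(-2) = -160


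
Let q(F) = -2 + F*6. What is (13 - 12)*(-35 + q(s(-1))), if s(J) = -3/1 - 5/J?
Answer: -25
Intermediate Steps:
s(J) = -3 - 5/J (s(J) = -3*1 - 5/J = -3 - 5/J)
q(F) = -2 + 6*F
(13 - 12)*(-35 + q(s(-1))) = (13 - 12)*(-35 + (-2 + 6*(-3 - 5/(-1)))) = 1*(-35 + (-2 + 6*(-3 - 5*(-1)))) = 1*(-35 + (-2 + 6*(-3 + 5))) = 1*(-35 + (-2 + 6*2)) = 1*(-35 + (-2 + 12)) = 1*(-35 + 10) = 1*(-25) = -25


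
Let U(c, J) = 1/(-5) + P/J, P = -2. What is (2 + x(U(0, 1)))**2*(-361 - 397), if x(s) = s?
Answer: -758/25 ≈ -30.320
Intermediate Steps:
U(c, J) = -1/5 - 2/J (U(c, J) = 1/(-5) - 2/J = 1*(-1/5) - 2/J = -1/5 - 2/J)
(2 + x(U(0, 1)))**2*(-361 - 397) = (2 + (1/5)*(-10 - 1*1)/1)**2*(-361 - 397) = (2 + (1/5)*1*(-10 - 1))**2*(-758) = (2 + (1/5)*1*(-11))**2*(-758) = (2 - 11/5)**2*(-758) = (-1/5)**2*(-758) = (1/25)*(-758) = -758/25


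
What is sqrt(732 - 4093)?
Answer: I*sqrt(3361) ≈ 57.974*I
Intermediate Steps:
sqrt(732 - 4093) = sqrt(-3361) = I*sqrt(3361)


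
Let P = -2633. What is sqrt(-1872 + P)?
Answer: I*sqrt(4505) ≈ 67.119*I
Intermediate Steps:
sqrt(-1872 + P) = sqrt(-1872 - 2633) = sqrt(-4505) = I*sqrt(4505)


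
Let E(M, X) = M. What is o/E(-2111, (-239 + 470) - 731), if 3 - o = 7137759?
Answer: 7137756/2111 ≈ 3381.2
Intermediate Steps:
o = -7137756 (o = 3 - 1*7137759 = 3 - 7137759 = -7137756)
o/E(-2111, (-239 + 470) - 731) = -7137756/(-2111) = -7137756*(-1/2111) = 7137756/2111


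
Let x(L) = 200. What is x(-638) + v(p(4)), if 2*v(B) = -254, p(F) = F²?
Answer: 73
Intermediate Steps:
v(B) = -127 (v(B) = (½)*(-254) = -127)
x(-638) + v(p(4)) = 200 - 127 = 73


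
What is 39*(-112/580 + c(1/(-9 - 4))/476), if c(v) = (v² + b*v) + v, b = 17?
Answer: -6858651/897260 ≈ -7.6440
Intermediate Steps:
c(v) = v² + 18*v (c(v) = (v² + 17*v) + v = v² + 18*v)
39*(-112/580 + c(1/(-9 - 4))/476) = 39*(-112/580 + ((18 + 1/(-9 - 4))/(-9 - 4))/476) = 39*(-112*1/580 + ((18 + 1/(-13))/(-13))*(1/476)) = 39*(-28/145 - (18 - 1/13)/13*(1/476)) = 39*(-28/145 - 1/13*233/13*(1/476)) = 39*(-28/145 - 233/169*1/476) = 39*(-28/145 - 233/80444) = 39*(-2286217/11664380) = -6858651/897260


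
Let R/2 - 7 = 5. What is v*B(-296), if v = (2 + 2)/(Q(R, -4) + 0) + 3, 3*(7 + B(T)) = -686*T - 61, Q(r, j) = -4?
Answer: 135316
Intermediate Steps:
R = 24 (R = 14 + 2*5 = 14 + 10 = 24)
B(T) = -82/3 - 686*T/3 (B(T) = -7 + (-686*T - 61)/3 = -7 + (-61 - 686*T)/3 = -7 + (-61/3 - 686*T/3) = -82/3 - 686*T/3)
v = 2 (v = (2 + 2)/(-4 + 0) + 3 = 4/(-4) + 3 = 4*(-¼) + 3 = -1 + 3 = 2)
v*B(-296) = 2*(-82/3 - 686/3*(-296)) = 2*(-82/3 + 203056/3) = 2*67658 = 135316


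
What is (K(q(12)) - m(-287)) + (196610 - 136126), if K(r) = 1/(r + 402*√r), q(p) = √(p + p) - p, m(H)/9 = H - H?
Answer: (-725807/2 + 60484*√6 + 12157284*√(-12 + 2*√6))/(-6 + √6 + 201*I*√2*√(6 - √6)) ≈ 60484.0 - 0.00093341*I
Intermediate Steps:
m(H) = 0 (m(H) = 9*(H - H) = 9*0 = 0)
q(p) = -p + √2*√p (q(p) = √(2*p) - p = √2*√p - p = -p + √2*√p)
(K(q(12)) - m(-287)) + (196610 - 136126) = (1/((-1*12 + √2*√12) + 402*√(-1*12 + √2*√12)) - 1*0) + (196610 - 136126) = (1/((-12 + √2*(2*√3)) + 402*√(-12 + √2*(2*√3))) + 0) + 60484 = (1/((-12 + 2*√6) + 402*√(-12 + 2*√6)) + 0) + 60484 = (1/(-12 + 2*√6 + 402*√(-12 + 2*√6)) + 0) + 60484 = 1/(-12 + 2*√6 + 402*√(-12 + 2*√6)) + 60484 = 60484 + 1/(-12 + 2*√6 + 402*√(-12 + 2*√6))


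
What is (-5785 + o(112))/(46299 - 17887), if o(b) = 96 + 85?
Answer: -1401/7103 ≈ -0.19724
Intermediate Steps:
o(b) = 181
(-5785 + o(112))/(46299 - 17887) = (-5785 + 181)/(46299 - 17887) = -5604/28412 = -5604*1/28412 = -1401/7103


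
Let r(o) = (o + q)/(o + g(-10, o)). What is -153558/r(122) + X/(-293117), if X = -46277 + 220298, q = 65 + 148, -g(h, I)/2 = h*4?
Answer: -9092171274807/98194195 ≈ -92594.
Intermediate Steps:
g(h, I) = -8*h (g(h, I) = -2*h*4 = -8*h)
q = 213
r(o) = (213 + o)/(80 + o) (r(o) = (o + 213)/(o - 8*(-10)) = (213 + o)/(o + 80) = (213 + o)/(80 + o))
X = 174021
-153558/r(122) + X/(-293117) = -153558*(80 + 122)/(213 + 122) + 174021/(-293117) = -153558/(335/202) + 174021*(-1/293117) = -153558/((1/202)*335) - 174021/293117 = -153558/335/202 - 174021/293117 = -153558*202/335 - 174021/293117 = -31018716/335 - 174021/293117 = -9092171274807/98194195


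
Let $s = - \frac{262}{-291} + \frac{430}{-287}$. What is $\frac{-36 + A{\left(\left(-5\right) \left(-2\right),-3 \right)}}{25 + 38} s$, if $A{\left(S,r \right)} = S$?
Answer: $\frac{1298336}{5261571} \approx 0.24676$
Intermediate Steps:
$s = - \frac{49936}{83517}$ ($s = \left(-262\right) \left(- \frac{1}{291}\right) + 430 \left(- \frac{1}{287}\right) = \frac{262}{291} - \frac{430}{287} = - \frac{49936}{83517} \approx -0.59791$)
$\frac{-36 + A{\left(\left(-5\right) \left(-2\right),-3 \right)}}{25 + 38} s = \frac{-36 - -10}{25 + 38} \left(- \frac{49936}{83517}\right) = \frac{-36 + 10}{63} \left(- \frac{49936}{83517}\right) = \left(-26\right) \frac{1}{63} \left(- \frac{49936}{83517}\right) = \left(- \frac{26}{63}\right) \left(- \frac{49936}{83517}\right) = \frac{1298336}{5261571}$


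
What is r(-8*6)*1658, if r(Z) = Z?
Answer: -79584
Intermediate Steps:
r(-8*6)*1658 = -8*6*1658 = -48*1658 = -79584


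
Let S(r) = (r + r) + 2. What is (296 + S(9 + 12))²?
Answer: 115600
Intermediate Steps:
S(r) = 2 + 2*r (S(r) = 2*r + 2 = 2 + 2*r)
(296 + S(9 + 12))² = (296 + (2 + 2*(9 + 12)))² = (296 + (2 + 2*21))² = (296 + (2 + 42))² = (296 + 44)² = 340² = 115600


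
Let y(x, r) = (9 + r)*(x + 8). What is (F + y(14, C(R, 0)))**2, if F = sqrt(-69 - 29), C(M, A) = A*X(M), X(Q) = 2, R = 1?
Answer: 39106 + 2772*I*sqrt(2) ≈ 39106.0 + 3920.2*I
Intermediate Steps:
C(M, A) = 2*A (C(M, A) = A*2 = 2*A)
y(x, r) = (8 + x)*(9 + r) (y(x, r) = (9 + r)*(8 + x) = (8 + x)*(9 + r))
F = 7*I*sqrt(2) (F = sqrt(-98) = 7*I*sqrt(2) ≈ 9.8995*I)
(F + y(14, C(R, 0)))**2 = (7*I*sqrt(2) + (72 + 8*(2*0) + 9*14 + (2*0)*14))**2 = (7*I*sqrt(2) + (72 + 8*0 + 126 + 0*14))**2 = (7*I*sqrt(2) + (72 + 0 + 126 + 0))**2 = (7*I*sqrt(2) + 198)**2 = (198 + 7*I*sqrt(2))**2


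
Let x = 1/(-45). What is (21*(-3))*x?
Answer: 7/5 ≈ 1.4000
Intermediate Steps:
x = -1/45 ≈ -0.022222
(21*(-3))*x = (21*(-3))*(-1/45) = -63*(-1/45) = 7/5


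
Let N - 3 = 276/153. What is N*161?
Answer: 39445/51 ≈ 773.43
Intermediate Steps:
N = 245/51 (N = 3 + 276/153 = 3 + 276*(1/153) = 3 + 92/51 = 245/51 ≈ 4.8039)
N*161 = (245/51)*161 = 39445/51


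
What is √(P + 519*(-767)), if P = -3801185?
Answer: I*√4199258 ≈ 2049.2*I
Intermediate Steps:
√(P + 519*(-767)) = √(-3801185 + 519*(-767)) = √(-3801185 - 398073) = √(-4199258) = I*√4199258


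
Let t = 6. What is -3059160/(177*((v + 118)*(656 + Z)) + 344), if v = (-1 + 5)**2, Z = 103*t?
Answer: -764790/7554269 ≈ -0.10124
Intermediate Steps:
Z = 618 (Z = 103*6 = 618)
v = 16 (v = 4**2 = 16)
-3059160/(177*((v + 118)*(656 + Z)) + 344) = -3059160/(177*((16 + 118)*(656 + 618)) + 344) = -3059160/(177*(134*1274) + 344) = -3059160/(177*170716 + 344) = -3059160/(30216732 + 344) = -3059160/30217076 = -3059160*1/30217076 = -764790/7554269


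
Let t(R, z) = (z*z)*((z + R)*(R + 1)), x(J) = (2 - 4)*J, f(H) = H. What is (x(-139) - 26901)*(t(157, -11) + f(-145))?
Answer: -74307002709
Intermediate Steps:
x(J) = -2*J
t(R, z) = z²*(1 + R)*(R + z) (t(R, z) = z²*((R + z)*(1 + R)) = z²*((1 + R)*(R + z)) = z²*(1 + R)*(R + z))
(x(-139) - 26901)*(t(157, -11) + f(-145)) = (-2*(-139) - 26901)*((-11)²*(157 - 11 + 157² + 157*(-11)) - 145) = (278 - 26901)*(121*(157 - 11 + 24649 - 1727) - 145) = -26623*(121*23068 - 145) = -26623*(2791228 - 145) = -26623*2791083 = -74307002709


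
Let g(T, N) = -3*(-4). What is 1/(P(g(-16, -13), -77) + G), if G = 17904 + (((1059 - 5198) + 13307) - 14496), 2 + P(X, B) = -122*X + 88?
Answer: 1/11198 ≈ 8.9302e-5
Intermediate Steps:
g(T, N) = 12
P(X, B) = 86 - 122*X (P(X, B) = -2 + (-122*X + 88) = -2 + (88 - 122*X) = 86 - 122*X)
G = 12576 (G = 17904 + ((-4139 + 13307) - 14496) = 17904 + (9168 - 14496) = 17904 - 5328 = 12576)
1/(P(g(-16, -13), -77) + G) = 1/((86 - 122*12) + 12576) = 1/((86 - 1464) + 12576) = 1/(-1378 + 12576) = 1/11198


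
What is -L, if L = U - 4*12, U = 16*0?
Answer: 48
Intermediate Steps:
U = 0
L = -48 (L = 0 - 4*12 = 0 - 48 = -48)
-L = -1*(-48) = 48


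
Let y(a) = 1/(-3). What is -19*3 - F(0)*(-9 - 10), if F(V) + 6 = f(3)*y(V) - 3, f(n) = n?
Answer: -247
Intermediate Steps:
y(a) = -⅓
F(V) = -10 (F(V) = -6 + (3*(-⅓) - 3) = -6 + (-1 - 3) = -6 - 4 = -10)
-19*3 - F(0)*(-9 - 10) = -19*3 - (-10)*(-9 - 10) = -57 - (-10)*(-19) = -57 - 1*190 = -57 - 190 = -247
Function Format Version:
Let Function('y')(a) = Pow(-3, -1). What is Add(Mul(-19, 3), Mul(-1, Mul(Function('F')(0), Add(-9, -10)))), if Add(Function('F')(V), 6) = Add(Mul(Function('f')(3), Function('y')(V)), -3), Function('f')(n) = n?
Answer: -247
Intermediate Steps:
Function('y')(a) = Rational(-1, 3)
Function('F')(V) = -10 (Function('F')(V) = Add(-6, Add(Mul(3, Rational(-1, 3)), -3)) = Add(-6, Add(-1, -3)) = Add(-6, -4) = -10)
Add(Mul(-19, 3), Mul(-1, Mul(Function('F')(0), Add(-9, -10)))) = Add(Mul(-19, 3), Mul(-1, Mul(-10, Add(-9, -10)))) = Add(-57, Mul(-1, Mul(-10, -19))) = Add(-57, Mul(-1, 190)) = Add(-57, -190) = -247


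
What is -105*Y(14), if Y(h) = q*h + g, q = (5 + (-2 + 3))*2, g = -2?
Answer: -17430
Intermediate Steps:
q = 12 (q = (5 + 1)*2 = 6*2 = 12)
Y(h) = -2 + 12*h (Y(h) = 12*h - 2 = -2 + 12*h)
-105*Y(14) = -105*(-2 + 12*14) = -105*(-2 + 168) = -105*166 = -17430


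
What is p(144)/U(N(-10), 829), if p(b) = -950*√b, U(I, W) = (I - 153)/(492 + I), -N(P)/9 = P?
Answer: 737200/7 ≈ 1.0531e+5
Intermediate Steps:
N(P) = -9*P
U(I, W) = (-153 + I)/(492 + I)
p(144)/U(N(-10), 829) = (-950*√144)/(((-153 - 9*(-10))/(492 - 9*(-10)))) = (-950*12)/(((-153 + 90)/(492 + 90))) = -11400/(-63/582) = -11400/((1/582)*(-63)) = -11400/(-21/194) = -11400*(-194/21) = 737200/7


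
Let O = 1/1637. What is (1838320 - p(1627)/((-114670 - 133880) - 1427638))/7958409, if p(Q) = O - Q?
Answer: 2522101281593261/10918617840714102 ≈ 0.23099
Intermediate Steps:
O = 1/1637 ≈ 0.00061087
p(Q) = 1/1637 - Q
(1838320 - p(1627)/((-114670 - 133880) - 1427638))/7958409 = (1838320 - (1/1637 - 1*1627)/((-114670 - 133880) - 1427638))/7958409 = (1838320 - (1/1637 - 1627)/(-248550 - 1427638))*(1/7958409) = (1838320 - (-2663398)/(1637*(-1676188)))*(1/7958409) = (1838320 - (-2663398)*(-1)/(1637*1676188))*(1/7958409) = (1838320 - 1*1331699/1371959878)*(1/7958409) = (1838320 - 1331699/1371959878)*(1/7958409) = (2522101281593261/1371959878)*(1/7958409) = 2522101281593261/10918617840714102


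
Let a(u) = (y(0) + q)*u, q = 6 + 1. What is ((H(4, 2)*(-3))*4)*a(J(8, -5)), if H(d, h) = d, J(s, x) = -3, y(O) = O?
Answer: 1008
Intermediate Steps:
q = 7
a(u) = 7*u (a(u) = (0 + 7)*u = 7*u)
((H(4, 2)*(-3))*4)*a(J(8, -5)) = ((4*(-3))*4)*(7*(-3)) = -12*4*(-21) = -48*(-21) = 1008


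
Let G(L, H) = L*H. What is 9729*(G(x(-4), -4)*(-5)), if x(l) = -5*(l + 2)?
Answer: 1945800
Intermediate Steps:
x(l) = -10 - 5*l (x(l) = -5*(2 + l) = -10 - 5*l)
G(L, H) = H*L
9729*(G(x(-4), -4)*(-5)) = 9729*(-4*(-10 - 5*(-4))*(-5)) = 9729*(-4*(-10 + 20)*(-5)) = 9729*(-4*10*(-5)) = 9729*(-40*(-5)) = 9729*200 = 1945800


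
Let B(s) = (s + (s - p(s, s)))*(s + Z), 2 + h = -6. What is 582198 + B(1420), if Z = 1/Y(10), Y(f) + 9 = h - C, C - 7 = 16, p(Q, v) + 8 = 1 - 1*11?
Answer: 92809731/20 ≈ 4.6405e+6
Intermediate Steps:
h = -8 (h = -2 - 6 = -8)
p(Q, v) = -18 (p(Q, v) = -8 + (1 - 1*11) = -8 + (1 - 11) = -8 - 10 = -18)
C = 23 (C = 7 + 16 = 23)
Y(f) = -40 (Y(f) = -9 + (-8 - 1*23) = -9 + (-8 - 23) = -9 - 31 = -40)
Z = -1/40 (Z = 1/(-40) = -1/40 ≈ -0.025000)
B(s) = (18 + 2*s)*(-1/40 + s) (B(s) = (s + (s - 1*(-18)))*(s - 1/40) = (s + (s + 18))*(-1/40 + s) = (s + (18 + s))*(-1/40 + s) = (18 + 2*s)*(-1/40 + s))
582198 + B(1420) = 582198 + (-9/20 + 2*1420² + (359/20)*1420) = 582198 + (-9/20 + 2*2016400 + 25489) = 582198 + (-9/20 + 4032800 + 25489) = 582198 + 81165771/20 = 92809731/20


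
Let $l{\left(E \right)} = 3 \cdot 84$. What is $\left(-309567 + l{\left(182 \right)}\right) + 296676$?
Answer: $-12639$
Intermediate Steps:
$l{\left(E \right)} = 252$
$\left(-309567 + l{\left(182 \right)}\right) + 296676 = \left(-309567 + 252\right) + 296676 = -309315 + 296676 = -12639$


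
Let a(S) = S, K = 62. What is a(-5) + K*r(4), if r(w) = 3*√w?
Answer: 367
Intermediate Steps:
a(-5) + K*r(4) = -5 + 62*(3*√4) = -5 + 62*(3*2) = -5 + 62*6 = -5 + 372 = 367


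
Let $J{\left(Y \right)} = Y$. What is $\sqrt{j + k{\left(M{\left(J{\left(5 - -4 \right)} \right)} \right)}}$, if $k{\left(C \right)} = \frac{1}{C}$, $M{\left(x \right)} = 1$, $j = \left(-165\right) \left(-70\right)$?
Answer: $\sqrt{11551} \approx 107.48$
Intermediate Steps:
$j = 11550$
$\sqrt{j + k{\left(M{\left(J{\left(5 - -4 \right)} \right)} \right)}} = \sqrt{11550 + 1^{-1}} = \sqrt{11550 + 1} = \sqrt{11551}$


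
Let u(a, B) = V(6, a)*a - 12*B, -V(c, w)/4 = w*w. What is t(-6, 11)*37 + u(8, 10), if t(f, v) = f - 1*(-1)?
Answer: -2353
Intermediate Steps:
t(f, v) = 1 + f (t(f, v) = f + 1 = 1 + f)
V(c, w) = -4*w**2 (V(c, w) = -4*w*w = -4*w**2)
u(a, B) = -12*B - 4*a**3 (u(a, B) = (-4*a**2)*a - 12*B = -4*a**3 - 12*B = -12*B - 4*a**3)
t(-6, 11)*37 + u(8, 10) = (1 - 6)*37 + (-12*10 - 4*8**3) = -5*37 + (-120 - 4*512) = -185 + (-120 - 2048) = -185 - 2168 = -2353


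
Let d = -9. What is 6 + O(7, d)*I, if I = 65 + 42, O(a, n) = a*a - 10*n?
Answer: 14879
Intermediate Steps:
O(a, n) = a² - 10*n
I = 107
6 + O(7, d)*I = 6 + (7² - 10*(-9))*107 = 6 + (49 + 90)*107 = 6 + 139*107 = 6 + 14873 = 14879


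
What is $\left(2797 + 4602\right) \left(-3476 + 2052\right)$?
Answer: $-10536176$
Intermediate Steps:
$\left(2797 + 4602\right) \left(-3476 + 2052\right) = 7399 \left(-1424\right) = -10536176$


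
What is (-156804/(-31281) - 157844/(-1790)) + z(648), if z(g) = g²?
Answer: 3919483111714/9332165 ≈ 4.2000e+5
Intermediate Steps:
(-156804/(-31281) - 157844/(-1790)) + z(648) = (-156804/(-31281) - 157844/(-1790)) + 648² = (-156804*(-1/31281) - 157844*(-1/1790)) + 419904 = (52268/10427 + 78922/895) + 419904 = 869699554/9332165 + 419904 = 3919483111714/9332165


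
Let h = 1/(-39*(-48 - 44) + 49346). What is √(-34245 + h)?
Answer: 23*I*√181388990734/52934 ≈ 185.05*I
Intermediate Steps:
h = 1/52934 (h = 1/(-39*(-92) + 49346) = 1/(3588 + 49346) = 1/52934 ≈ 1.8891e-5)
√(-34245 + h) = √(-34245 + 1/52934) = √(-1812724829/52934) = 23*I*√181388990734/52934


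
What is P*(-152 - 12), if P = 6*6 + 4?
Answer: -6560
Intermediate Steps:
P = 40 (P = 36 + 4 = 40)
P*(-152 - 12) = 40*(-152 - 12) = 40*(-164) = -6560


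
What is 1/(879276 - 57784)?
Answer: 1/821492 ≈ 1.2173e-6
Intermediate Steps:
1/(879276 - 57784) = 1/821492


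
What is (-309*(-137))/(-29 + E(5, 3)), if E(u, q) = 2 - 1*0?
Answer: -14111/9 ≈ -1567.9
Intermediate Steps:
E(u, q) = 2 (E(u, q) = 2 + 0 = 2)
(-309*(-137))/(-29 + E(5, 3)) = (-309*(-137))/(-29 + 2) = 42333/(-27) = -1/27*42333 = -14111/9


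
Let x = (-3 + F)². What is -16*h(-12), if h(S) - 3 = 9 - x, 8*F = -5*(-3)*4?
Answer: 132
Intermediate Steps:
F = 15/2 (F = (-5*(-3)*4)/8 = (15*4)/8 = (⅛)*60 = 15/2 ≈ 7.5000)
x = 81/4 (x = (-3 + 15/2)² = (9/2)² = 81/4 ≈ 20.250)
h(S) = -33/4 (h(S) = 3 + (9 - 1*81/4) = 3 + (9 - 81/4) = 3 - 45/4 = -33/4)
-16*h(-12) = -16*(-33/4) = 132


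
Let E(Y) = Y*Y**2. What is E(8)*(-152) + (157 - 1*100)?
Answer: -77767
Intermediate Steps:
E(Y) = Y**3
E(8)*(-152) + (157 - 1*100) = 8**3*(-152) + (157 - 1*100) = 512*(-152) + (157 - 100) = -77824 + 57 = -77767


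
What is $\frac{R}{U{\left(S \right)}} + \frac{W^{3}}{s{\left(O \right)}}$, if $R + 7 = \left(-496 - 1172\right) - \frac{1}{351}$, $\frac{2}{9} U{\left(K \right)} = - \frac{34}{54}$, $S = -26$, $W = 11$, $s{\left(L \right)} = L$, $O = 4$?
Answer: $\frac{7350767}{7956} \approx 923.93$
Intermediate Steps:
$U{\left(K \right)} = - \frac{17}{6}$ ($U{\left(K \right)} = \frac{9 \left(- \frac{34}{54}\right)}{2} = \frac{9 \left(\left(-34\right) \frac{1}{54}\right)}{2} = \frac{9}{2} \left(- \frac{17}{27}\right) = - \frac{17}{6}$)
$R = - \frac{587926}{351}$ ($R = -7 - \frac{585469}{351} = - \frac{587926}{351} \approx -1675.0$)
$\frac{R}{U{\left(S \right)}} + \frac{W^{3}}{s{\left(O \right)}} = - \frac{587926}{351 \left(- \frac{17}{6}\right)} + \frac{11^{3}}{4} = \left(- \frac{587926}{351}\right) \left(- \frac{6}{17}\right) + 1331 \cdot \frac{1}{4} = \frac{1175852}{1989} + \frac{1331}{4} = \frac{7350767}{7956}$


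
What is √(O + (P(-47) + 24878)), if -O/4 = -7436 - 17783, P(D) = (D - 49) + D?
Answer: √125611 ≈ 354.42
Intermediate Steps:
P(D) = -49 + 2*D (P(D) = (-49 + D) + D = -49 + 2*D)
O = 100876 (O = -4*(-7436 - 17783) = -4*(-25219) = 100876)
√(O + (P(-47) + 24878)) = √(100876 + ((-49 + 2*(-47)) + 24878)) = √(100876 + ((-49 - 94) + 24878)) = √(100876 + (-143 + 24878)) = √(100876 + 24735) = √125611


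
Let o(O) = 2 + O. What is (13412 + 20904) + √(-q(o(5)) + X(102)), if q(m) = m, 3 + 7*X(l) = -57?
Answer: 34316 + I*√763/7 ≈ 34316.0 + 3.9461*I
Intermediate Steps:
X(l) = -60/7 (X(l) = -3/7 + (⅐)*(-57) = -3/7 - 57/7 = -60/7)
(13412 + 20904) + √(-q(o(5)) + X(102)) = (13412 + 20904) + √(-(2 + 5) - 60/7) = 34316 + √(-1*7 - 60/7) = 34316 + √(-7 - 60/7) = 34316 + √(-109/7) = 34316 + I*√763/7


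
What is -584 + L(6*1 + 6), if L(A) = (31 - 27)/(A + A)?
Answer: -3503/6 ≈ -583.83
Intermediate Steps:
L(A) = 2/A (L(A) = 4/((2*A)) = 4*(1/(2*A)) = 2/A)
-584 + L(6*1 + 6) = -584 + 2/(6*1 + 6) = -584 + 2/(6 + 6) = -584 + 2/12 = -584 + 2*(1/12) = -584 + 1/6 = -3503/6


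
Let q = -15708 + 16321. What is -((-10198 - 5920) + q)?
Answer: 15505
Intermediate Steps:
q = 613
-((-10198 - 5920) + q) = -((-10198 - 5920) + 613) = -(-16118 + 613) = -1*(-15505) = 15505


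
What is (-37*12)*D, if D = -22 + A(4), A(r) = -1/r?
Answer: 9879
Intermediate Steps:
D = -89/4 (D = -22 - 1/4 = -22 - 1*¼ = -22 - ¼ = -89/4 ≈ -22.250)
(-37*12)*D = -37*12*(-89/4) = -444*(-89/4) = 9879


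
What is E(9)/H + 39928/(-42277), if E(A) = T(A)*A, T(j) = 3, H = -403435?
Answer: -16109494159/17056021495 ≈ -0.94450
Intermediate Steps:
E(A) = 3*A
E(9)/H + 39928/(-42277) = (3*9)/(-403435) + 39928/(-42277) = 27*(-1/403435) + 39928*(-1/42277) = -27/403435 - 39928/42277 = -16109494159/17056021495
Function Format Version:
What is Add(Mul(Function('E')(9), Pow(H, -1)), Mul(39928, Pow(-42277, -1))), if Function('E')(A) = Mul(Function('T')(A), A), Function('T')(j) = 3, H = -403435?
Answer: Rational(-16109494159, 17056021495) ≈ -0.94450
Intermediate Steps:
Function('E')(A) = Mul(3, A)
Add(Mul(Function('E')(9), Pow(H, -1)), Mul(39928, Pow(-42277, -1))) = Add(Mul(Mul(3, 9), Pow(-403435, -1)), Mul(39928, Pow(-42277, -1))) = Add(Mul(27, Rational(-1, 403435)), Mul(39928, Rational(-1, 42277))) = Add(Rational(-27, 403435), Rational(-39928, 42277)) = Rational(-16109494159, 17056021495)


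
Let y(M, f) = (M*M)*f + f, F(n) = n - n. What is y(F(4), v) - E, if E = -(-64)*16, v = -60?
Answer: -1084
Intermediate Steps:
F(n) = 0
E = 1024 (E = -16*(-4)*16 = 64*16 = 1024)
y(M, f) = f + f*M² (y(M, f) = M²*f + f = f*M² + f = f + f*M²)
y(F(4), v) - E = -60*(1 + 0²) - 1*1024 = -60*(1 + 0) - 1024 = -60*1 - 1024 = -60 - 1024 = -1084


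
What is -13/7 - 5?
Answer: -48/7 ≈ -6.8571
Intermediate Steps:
-13/7 - 5 = -48/7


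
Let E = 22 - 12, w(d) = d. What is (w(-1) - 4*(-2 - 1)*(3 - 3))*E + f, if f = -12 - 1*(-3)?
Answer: -19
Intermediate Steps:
E = 10
f = -9 (f = -12 + 3 = -9)
(w(-1) - 4*(-2 - 1)*(3 - 3))*E + f = (-1 - 4*(-2 - 1)*(3 - 3))*10 - 9 = (-1 - (-12)*0)*10 - 9 = (-1 - 4*0)*10 - 9 = (-1 + 0)*10 - 9 = -1*10 - 9 = -10 - 9 = -19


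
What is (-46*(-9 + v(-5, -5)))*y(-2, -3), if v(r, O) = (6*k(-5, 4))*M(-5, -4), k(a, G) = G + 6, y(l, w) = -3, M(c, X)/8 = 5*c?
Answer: -1657242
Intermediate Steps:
M(c, X) = 40*c (M(c, X) = 8*(5*c) = 40*c)
k(a, G) = 6 + G
v(r, O) = -12000 (v(r, O) = (6*(6 + 4))*(40*(-5)) = (6*10)*(-200) = 60*(-200) = -12000)
(-46*(-9 + v(-5, -5)))*y(-2, -3) = -46*(-9 - 12000)*(-3) = -46*(-12009)*(-3) = 552414*(-3) = -1657242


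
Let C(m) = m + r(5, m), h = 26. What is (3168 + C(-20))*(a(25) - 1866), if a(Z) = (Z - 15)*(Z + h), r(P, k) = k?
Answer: -4241568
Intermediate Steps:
a(Z) = (-15 + Z)*(26 + Z) (a(Z) = (Z - 15)*(Z + 26) = (-15 + Z)*(26 + Z))
C(m) = 2*m (C(m) = m + m = 2*m)
(3168 + C(-20))*(a(25) - 1866) = (3168 + 2*(-20))*((-390 + 25**2 + 11*25) - 1866) = (3168 - 40)*((-390 + 625 + 275) - 1866) = 3128*(510 - 1866) = 3128*(-1356) = -4241568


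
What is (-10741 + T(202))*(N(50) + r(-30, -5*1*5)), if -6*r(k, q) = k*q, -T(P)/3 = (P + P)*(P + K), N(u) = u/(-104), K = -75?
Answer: 1074439125/52 ≈ 2.0662e+7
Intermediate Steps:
N(u) = -u/104 (N(u) = u*(-1/104) = -u/104)
T(P) = -6*P*(-75 + P) (T(P) = -3*(P + P)*(P - 75) = -3*2*P*(-75 + P) = -6*P*(-75 + P))
r(k, q) = -k*q/6
(-10741 + T(202))*(N(50) + r(-30, -5*1*5)) = (-10741 + 6*202*(75 - 1*202))*(-1/104*50 - ⅙*(-30)*-5*1*5) = (-10741 + 6*202*(75 - 202))*(-25/52 - ⅙*(-30)*(-5*5)) = (-10741 + 6*202*(-127))*(-25/52 - ⅙*(-30)*(-25)) = (-10741 - 153924)*(-25/52 - 125) = -164665*(-6525/52) = 1074439125/52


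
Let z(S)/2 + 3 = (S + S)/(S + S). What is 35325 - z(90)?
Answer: 35329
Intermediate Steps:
z(S) = -4 (z(S) = -6 + 2*((S + S)/(S + S)) = -6 + 2*((2*S)/((2*S))) = -6 + 2*((2*S)*(1/(2*S))) = -6 + 2*1 = -6 + 2 = -4)
35325 - z(90) = 35325 - 1*(-4) = 35325 + 4 = 35329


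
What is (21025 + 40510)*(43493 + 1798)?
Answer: 2786981685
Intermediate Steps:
(21025 + 40510)*(43493 + 1798) = 61535*45291 = 2786981685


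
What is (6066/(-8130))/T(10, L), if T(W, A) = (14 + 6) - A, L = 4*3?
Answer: -1011/10840 ≈ -0.093266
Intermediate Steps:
L = 12
T(W, A) = 20 - A
(6066/(-8130))/T(10, L) = (6066/(-8130))/(20 - 1*12) = (6066*(-1/8130))/(20 - 12) = -1011/1355/8 = -1011/1355*⅛ = -1011/10840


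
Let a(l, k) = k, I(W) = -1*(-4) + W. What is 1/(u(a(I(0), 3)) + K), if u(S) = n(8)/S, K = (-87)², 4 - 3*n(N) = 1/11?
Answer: 99/749374 ≈ 0.00013211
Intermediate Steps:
n(N) = 43/33 (n(N) = 4/3 - ⅓/11 = 4/3 - ⅓*1/11 = 4/3 - 1/33 = 43/33)
K = 7569
I(W) = 4 + W
u(S) = 43/(33*S)
1/(u(a(I(0), 3)) + K) = 1/((43/33)/3 + 7569) = 1/((43/33)*(⅓) + 7569) = 1/(43/99 + 7569) = 1/(749374/99) = 99/749374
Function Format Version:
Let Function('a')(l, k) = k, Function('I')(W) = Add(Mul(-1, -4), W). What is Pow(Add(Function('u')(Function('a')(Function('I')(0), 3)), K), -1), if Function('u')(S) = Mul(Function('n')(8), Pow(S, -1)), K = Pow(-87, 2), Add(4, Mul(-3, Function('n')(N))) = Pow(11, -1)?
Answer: Rational(99, 749374) ≈ 0.00013211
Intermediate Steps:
Function('n')(N) = Rational(43, 33) (Function('n')(N) = Add(Rational(4, 3), Mul(Rational(-1, 3), Pow(11, -1))) = Add(Rational(4, 3), Mul(Rational(-1, 3), Rational(1, 11))) = Add(Rational(4, 3), Rational(-1, 33)) = Rational(43, 33))
K = 7569
Function('I')(W) = Add(4, W)
Function('u')(S) = Mul(Rational(43, 33), Pow(S, -1))
Pow(Add(Function('u')(Function('a')(Function('I')(0), 3)), K), -1) = Pow(Add(Mul(Rational(43, 33), Pow(3, -1)), 7569), -1) = Pow(Add(Mul(Rational(43, 33), Rational(1, 3)), 7569), -1) = Pow(Add(Rational(43, 99), 7569), -1) = Pow(Rational(749374, 99), -1) = Rational(99, 749374)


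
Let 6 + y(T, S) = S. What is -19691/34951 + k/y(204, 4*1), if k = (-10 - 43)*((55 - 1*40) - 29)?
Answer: -1855216/4993 ≈ -371.56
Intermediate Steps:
y(T, S) = -6 + S
k = 742 (k = -53*((55 - 40) - 29) = -53*(15 - 29) = -53*(-14) = 742)
-19691/34951 + k/y(204, 4*1) = -19691/34951 + 742/(-6 + 4*1) = -19691*1/34951 + 742/(-6 + 4) = -2813/4993 + 742/(-2) = -2813/4993 + 742*(-½) = -2813/4993 - 371 = -1855216/4993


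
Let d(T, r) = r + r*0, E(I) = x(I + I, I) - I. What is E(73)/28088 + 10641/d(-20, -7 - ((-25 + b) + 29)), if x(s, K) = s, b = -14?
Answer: 99628209/28088 ≈ 3547.0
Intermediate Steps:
E(I) = I (E(I) = (I + I) - I = 2*I - I = I)
d(T, r) = r (d(T, r) = r + 0 = r)
E(73)/28088 + 10641/d(-20, -7 - ((-25 + b) + 29)) = 73/28088 + 10641/(-7 - ((-25 - 14) + 29)) = 73*(1/28088) + 10641/(-7 - (-39 + 29)) = 73/28088 + 10641/(-7 - 1*(-10)) = 73/28088 + 10641/(-7 + 10) = 73/28088 + 10641/3 = 73/28088 + 10641*(⅓) = 73/28088 + 3547 = 99628209/28088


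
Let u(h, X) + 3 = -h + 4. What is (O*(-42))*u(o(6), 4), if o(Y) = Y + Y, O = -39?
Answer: -18018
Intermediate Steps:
o(Y) = 2*Y
u(h, X) = 1 - h (u(h, X) = -3 + (-h + 4) = -3 + (4 - h) = 1 - h)
(O*(-42))*u(o(6), 4) = (-39*(-42))*(1 - 2*6) = 1638*(1 - 1*12) = 1638*(1 - 12) = 1638*(-11) = -18018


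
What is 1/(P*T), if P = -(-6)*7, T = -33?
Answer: -1/1386 ≈ -0.00072150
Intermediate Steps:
P = 42 (P = -1*(-42) = 42)
1/(P*T) = 1/(42*(-33)) = 1/(-1386) = -1/1386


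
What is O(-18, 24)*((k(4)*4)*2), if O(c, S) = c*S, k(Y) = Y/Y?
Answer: -3456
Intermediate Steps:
k(Y) = 1
O(c, S) = S*c
O(-18, 24)*((k(4)*4)*2) = (24*(-18))*((1*4)*2) = -1728*2 = -432*8 = -3456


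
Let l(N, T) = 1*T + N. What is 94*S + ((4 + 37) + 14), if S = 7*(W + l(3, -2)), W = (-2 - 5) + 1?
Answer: -3235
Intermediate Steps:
l(N, T) = N + T (l(N, T) = T + N = N + T)
W = -6 (W = -7 + 1 = -6)
S = -35 (S = 7*(-6 + (3 - 2)) = 7*(-6 + 1) = 7*(-5) = -35)
94*S + ((4 + 37) + 14) = 94*(-35) + ((4 + 37) + 14) = -3290 + (41 + 14) = -3290 + 55 = -3235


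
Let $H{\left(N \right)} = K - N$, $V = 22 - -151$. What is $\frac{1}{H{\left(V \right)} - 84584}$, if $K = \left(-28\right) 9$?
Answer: $- \frac{1}{85009} \approx -1.1763 \cdot 10^{-5}$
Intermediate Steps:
$K = -252$
$V = 173$ ($V = 22 + 151 = 173$)
$H{\left(N \right)} = -252 - N$
$\frac{1}{H{\left(V \right)} - 84584} = \frac{1}{\left(-252 - 173\right) - 84584} = \frac{1}{-425 - 84584} = \frac{1}{-85009} = - \frac{1}{85009}$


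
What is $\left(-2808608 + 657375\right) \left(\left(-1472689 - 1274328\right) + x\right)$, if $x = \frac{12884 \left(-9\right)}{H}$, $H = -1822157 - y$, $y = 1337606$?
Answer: $\frac{18672535850699981495}{3159763} \approx 5.9095 \cdot 10^{12}$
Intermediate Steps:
$H = -3159763$ ($H = -1822157 - 1337606 = -3159763$)
$x = \frac{115956}{3159763}$ ($x = \frac{12884 \left(-9\right)}{-3159763} = \left(-115956\right) \left(- \frac{1}{3159763}\right) = \frac{115956}{3159763} \approx 0.036698$)
$\left(-2808608 + 657375\right) \left(\left(-1472689 - 1274328\right) + x\right) = \left(-2808608 + 657375\right) \left(\left(-1472689 - 1274328\right) + \frac{115956}{3159763}\right) = - 2151233 \left(\left(-1472689 - 1274328\right) + \frac{115956}{3159763}\right) = - 2151233 \left(-2747017 + \frac{115956}{3159763}\right) = \left(-2151233\right) \left(- \frac{8679922561015}{3159763}\right) = \frac{18672535850699981495}{3159763}$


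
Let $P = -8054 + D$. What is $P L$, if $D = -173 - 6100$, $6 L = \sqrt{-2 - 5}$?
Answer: $- \frac{14327 i \sqrt{7}}{6} \approx - 6317.6 i$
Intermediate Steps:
$L = \frac{i \sqrt{7}}{6}$ ($L = \frac{\sqrt{-2 - 5}}{6} = \frac{\sqrt{-7}}{6} = \frac{i \sqrt{7}}{6} \approx 0.44096 i$)
$D = -6273$ ($D = -173 - 6100 = -6273$)
$P = -14327$ ($P = -8054 - 6273 = -14327$)
$P L = - 14327 \frac{i \sqrt{7}}{6} = - \frac{14327 i \sqrt{7}}{6}$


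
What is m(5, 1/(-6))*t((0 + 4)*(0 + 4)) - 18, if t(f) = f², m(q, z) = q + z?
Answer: 3658/3 ≈ 1219.3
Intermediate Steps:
m(5, 1/(-6))*t((0 + 4)*(0 + 4)) - 18 = (5 + 1/(-6))*((0 + 4)*(0 + 4))² - 18 = (5 - ⅙)*(4*4)² - 18 = (29/6)*16² - 18 = (29/6)*256 - 18 = 3712/3 - 18 = 3658/3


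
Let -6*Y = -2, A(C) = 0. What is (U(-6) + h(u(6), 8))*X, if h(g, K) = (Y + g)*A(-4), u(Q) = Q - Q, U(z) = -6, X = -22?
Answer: 132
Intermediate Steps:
Y = ⅓ (Y = -⅙*(-2) = ⅓ ≈ 0.33333)
u(Q) = 0
h(g, K) = 0 (h(g, K) = (⅓ + g)*0 = 0)
(U(-6) + h(u(6), 8))*X = (-6 + 0)*(-22) = -6*(-22) = 132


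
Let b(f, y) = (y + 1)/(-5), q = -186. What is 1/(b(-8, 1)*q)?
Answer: 5/372 ≈ 0.013441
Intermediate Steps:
b(f, y) = -⅕ - y/5 (b(f, y) = (1 + y)*(-⅕) = -⅕ - y/5)
1/(b(-8, 1)*q) = 1/((-⅕ - ⅕*1)*(-186)) = 1/((-⅕ - ⅕)*(-186)) = 1/(-⅖*(-186)) = 1/(372/5) = 5/372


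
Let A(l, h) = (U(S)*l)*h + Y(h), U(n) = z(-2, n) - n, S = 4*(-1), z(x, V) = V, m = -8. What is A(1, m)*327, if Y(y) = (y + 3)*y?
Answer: 13080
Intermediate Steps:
Y(y) = y*(3 + y) (Y(y) = (3 + y)*y = y*(3 + y))
S = -4
U(n) = 0 (U(n) = n - n = 0)
A(l, h) = h*(3 + h) (A(l, h) = (0*l)*h + h*(3 + h) = 0*h + h*(3 + h) = 0 + h*(3 + h) = h*(3 + h))
A(1, m)*327 = -8*(3 - 8)*327 = -8*(-5)*327 = 40*327 = 13080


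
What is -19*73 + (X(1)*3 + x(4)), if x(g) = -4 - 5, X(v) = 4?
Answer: -1384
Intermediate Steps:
x(g) = -9
-19*73 + (X(1)*3 + x(4)) = -19*73 + (4*3 - 9) = -1387 + (12 - 9) = -1387 + 3 = -1384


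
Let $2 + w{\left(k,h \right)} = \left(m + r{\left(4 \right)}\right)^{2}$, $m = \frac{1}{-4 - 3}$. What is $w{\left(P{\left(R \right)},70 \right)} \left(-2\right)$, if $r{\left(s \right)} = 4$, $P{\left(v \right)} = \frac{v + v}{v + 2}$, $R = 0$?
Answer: $- \frac{1262}{49} \approx -25.755$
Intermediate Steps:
$P{\left(v \right)} = \frac{2 v}{2 + v}$
$m = - \frac{1}{7}$ ($m = \frac{1}{-7} = - \frac{1}{7} \approx -0.14286$)
$w{\left(k,h \right)} = \frac{631}{49}$ ($w{\left(k,h \right)} = -2 + \left(- \frac{1}{7} + 4\right)^{2} = -2 + \left(\frac{27}{7}\right)^{2} = -2 + \frac{729}{49} = \frac{631}{49}$)
$w{\left(P{\left(R \right)},70 \right)} \left(-2\right) = \frac{631}{49} \left(-2\right) = - \frac{1262}{49}$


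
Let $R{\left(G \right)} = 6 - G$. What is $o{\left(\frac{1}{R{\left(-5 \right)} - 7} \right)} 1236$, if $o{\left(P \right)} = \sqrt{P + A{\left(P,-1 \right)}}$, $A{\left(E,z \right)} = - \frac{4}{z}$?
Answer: $618 \sqrt{17} \approx 2548.1$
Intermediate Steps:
$o{\left(P \right)} = \sqrt{4 + P}$ ($o{\left(P \right)} = \sqrt{P - \frac{4}{-1}} = \sqrt{P - -4} = \sqrt{P + 4} = \sqrt{4 + P}$)
$o{\left(\frac{1}{R{\left(-5 \right)} - 7} \right)} 1236 = \sqrt{4 + \frac{1}{\left(6 - -5\right) - 7}} \cdot 1236 = \sqrt{4 + \frac{1}{\left(6 + 5\right) - 7}} \cdot 1236 = \sqrt{4 + \frac{1}{11 - 7}} \cdot 1236 = \sqrt{4 + \frac{1}{4}} \cdot 1236 = \sqrt{\frac{17}{4}} \cdot 1236 = \frac{\sqrt{17}}{2} \cdot 1236 = 618 \sqrt{17}$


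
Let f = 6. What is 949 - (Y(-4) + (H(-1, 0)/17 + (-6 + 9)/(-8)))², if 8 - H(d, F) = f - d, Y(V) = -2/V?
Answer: 17552079/18496 ≈ 948.97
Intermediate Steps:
H(d, F) = 2 + d (H(d, F) = 8 - (6 - d) = 8 + (-6 + d) = 2 + d)
949 - (Y(-4) + (H(-1, 0)/17 + (-6 + 9)/(-8)))² = 949 - (-2/(-4) + ((2 - 1)/17 + (-6 + 9)/(-8)))² = 949 - (-2*(-¼) + (1*(1/17) + 3*(-⅛)))² = 949 - (½ + (1/17 - 3/8))² = 949 - (½ - 43/136)² = 949 - (25/136)² = 949 - 1*625/18496 = 949 - 625/18496 = 17552079/18496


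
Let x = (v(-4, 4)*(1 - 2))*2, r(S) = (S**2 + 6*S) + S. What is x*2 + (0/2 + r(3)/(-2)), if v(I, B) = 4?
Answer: -31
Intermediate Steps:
r(S) = S**2 + 7*S
x = -8 (x = (4*(1 - 2))*2 = (4*(-1))*2 = -4*2 = -8)
x*2 + (0/2 + r(3)/(-2)) = -8*2 + (0/2 + (3*(7 + 3))/(-2)) = -16 + (0*(1/2) + (3*10)*(-1/2)) = -16 + (0 + 30*(-1/2)) = -16 + (0 - 15) = -16 - 15 = -31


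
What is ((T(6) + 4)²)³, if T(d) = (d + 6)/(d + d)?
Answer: 15625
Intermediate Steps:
T(d) = (6 + d)/(2*d) (T(d) = (6 + d)/((2*d)) = (6 + d)*(1/(2*d)) = (6 + d)/(2*d))
((T(6) + 4)²)³ = (((½)*(6 + 6)/6 + 4)²)³ = (((½)*(⅙)*12 + 4)²)³ = ((1 + 4)²)³ = (5²)³ = 25³ = 15625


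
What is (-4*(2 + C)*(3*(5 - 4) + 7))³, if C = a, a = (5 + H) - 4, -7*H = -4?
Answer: -1000000000/343 ≈ -2.9155e+6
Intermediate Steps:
H = 4/7 (H = -⅐*(-4) = 4/7 ≈ 0.57143)
a = 11/7 (a = (5 + 4/7) - 4 = 39/7 - 4 = 11/7 ≈ 1.5714)
C = 11/7 ≈ 1.5714
(-4*(2 + C)*(3*(5 - 4) + 7))³ = (-4*(2 + 11/7)*(3*(5 - 4) + 7))³ = (-100*(3*1 + 7)/7)³ = (-100*(3 + 7)/7)³ = (-100*10/7)³ = (-4*250/7)³ = (-1000/7)³ = -1000000000/343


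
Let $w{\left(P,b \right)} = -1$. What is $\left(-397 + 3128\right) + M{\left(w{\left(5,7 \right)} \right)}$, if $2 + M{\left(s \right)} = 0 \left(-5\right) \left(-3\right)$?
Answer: $2729$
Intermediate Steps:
$M{\left(s \right)} = -2$ ($M{\left(s \right)} = -2 + 0 \left(-5\right) \left(-3\right) = -2 + 0 \left(-3\right) = -2 + 0 = -2$)
$\left(-397 + 3128\right) + M{\left(w{\left(5,7 \right)} \right)} = \left(-397 + 3128\right) - 2 = 2731 - 2 = 2729$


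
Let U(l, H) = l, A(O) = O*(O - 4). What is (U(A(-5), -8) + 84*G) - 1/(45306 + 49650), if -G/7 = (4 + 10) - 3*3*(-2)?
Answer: -1782419077/94956 ≈ -18771.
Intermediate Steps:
A(O) = O*(-4 + O)
G = -224 (G = -7*((4 + 10) - 3*3*(-2)) = -7*(14 - 9*(-2)) = -7*(14 + 18) = -7*32 = -224)
(U(A(-5), -8) + 84*G) - 1/(45306 + 49650) = (-5*(-4 - 5) + 84*(-224)) - 1/(45306 + 49650) = (-5*(-9) - 18816) - 1/94956 = (45 - 18816) - 1*1/94956 = -18771 - 1/94956 = -1782419077/94956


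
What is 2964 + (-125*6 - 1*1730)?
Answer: 484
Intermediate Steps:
2964 + (-125*6 - 1*1730) = 2964 + (-750 - 1730) = 2964 - 2480 = 484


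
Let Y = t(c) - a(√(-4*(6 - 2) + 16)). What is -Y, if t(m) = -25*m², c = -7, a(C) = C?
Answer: 1225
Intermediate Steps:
Y = -1225 (Y = -25*(-7)² - √(-4*(6 - 2) + 16) = -25*49 - √(-4*4 + 16) = -1225 - √(-16 + 16) = -1225 - √0 = -1225 - 1*0 = -1225 + 0 = -1225)
-Y = -1*(-1225) = 1225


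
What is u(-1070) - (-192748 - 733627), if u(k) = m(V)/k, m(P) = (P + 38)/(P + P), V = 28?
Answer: 27754194967/29960 ≈ 9.2638e+5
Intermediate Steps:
m(P) = (38 + P)/(2*P) (m(P) = (38 + P)/((2*P)) = (38 + P)*(1/(2*P)) = (38 + P)/(2*P))
u(k) = 33/(28*k) (u(k) = ((1/2)*(38 + 28)/28)/k = ((1/2)*(1/28)*66)/k = 33/(28*k))
u(-1070) - (-192748 - 733627) = (33/28)/(-1070) - (-192748 - 733627) = (33/28)*(-1/1070) - 1*(-926375) = -33/29960 + 926375 = 27754194967/29960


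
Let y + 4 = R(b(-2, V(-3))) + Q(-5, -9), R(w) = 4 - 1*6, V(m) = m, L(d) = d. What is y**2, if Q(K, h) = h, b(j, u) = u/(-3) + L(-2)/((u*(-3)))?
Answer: 225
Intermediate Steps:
b(j, u) = -u/3 + 2/(3*u) (b(j, u) = u/(-3) - 2*(-1/(3*u)) = u*(-1/3) - 2*(-1/(3*u)) = -u/3 - (-2)/(3*u) = -u/3 + 2/(3*u))
R(w) = -2 (R(w) = 4 - 6 = -2)
y = -15 (y = -4 + (-2 - 9) = -4 - 11 = -15)
y**2 = (-15)**2 = 225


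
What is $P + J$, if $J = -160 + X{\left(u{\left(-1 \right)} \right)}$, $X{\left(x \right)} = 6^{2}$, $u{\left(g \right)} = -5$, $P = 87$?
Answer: $-37$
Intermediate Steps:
$X{\left(x \right)} = 36$
$J = -124$ ($J = -160 + 36 = -124$)
$P + J = 87 - 124 = -37$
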